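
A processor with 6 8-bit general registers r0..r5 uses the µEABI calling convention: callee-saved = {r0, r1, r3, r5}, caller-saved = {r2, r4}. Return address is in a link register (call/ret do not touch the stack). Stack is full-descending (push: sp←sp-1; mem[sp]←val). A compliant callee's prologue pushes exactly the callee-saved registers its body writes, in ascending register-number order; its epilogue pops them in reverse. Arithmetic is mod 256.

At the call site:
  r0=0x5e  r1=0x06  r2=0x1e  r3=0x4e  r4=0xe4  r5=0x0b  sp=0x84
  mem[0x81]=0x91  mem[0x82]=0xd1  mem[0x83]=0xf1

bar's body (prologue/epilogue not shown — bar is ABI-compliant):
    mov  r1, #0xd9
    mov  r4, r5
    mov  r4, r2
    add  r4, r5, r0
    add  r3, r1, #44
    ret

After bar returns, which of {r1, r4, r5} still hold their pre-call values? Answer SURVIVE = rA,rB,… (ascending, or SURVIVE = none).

prologue: push r1 -> mem[0x83]=0x06, sp=0x83
prologue: push r3 -> mem[0x82]=0x4e, sp=0x82
body[0] mov  r1, #0xd9 -> r1=0xd9
body[1] mov  r4, r5 -> r4=0x0b
body[2] mov  r4, r2 -> r4=0x1e
body[3] add  r4, r5, r0 -> r4=0x69
body[4] add  r3, r1, #44 -> r3=0x05
epilogue: pop r3=0x4e, sp=0x83
epilogue: pop r1=0x06, sp=0x84
r1: callee-saved, written=True
r4: caller-saved, written=True
r5: callee-saved, written=False

SURVIVE = r1,r5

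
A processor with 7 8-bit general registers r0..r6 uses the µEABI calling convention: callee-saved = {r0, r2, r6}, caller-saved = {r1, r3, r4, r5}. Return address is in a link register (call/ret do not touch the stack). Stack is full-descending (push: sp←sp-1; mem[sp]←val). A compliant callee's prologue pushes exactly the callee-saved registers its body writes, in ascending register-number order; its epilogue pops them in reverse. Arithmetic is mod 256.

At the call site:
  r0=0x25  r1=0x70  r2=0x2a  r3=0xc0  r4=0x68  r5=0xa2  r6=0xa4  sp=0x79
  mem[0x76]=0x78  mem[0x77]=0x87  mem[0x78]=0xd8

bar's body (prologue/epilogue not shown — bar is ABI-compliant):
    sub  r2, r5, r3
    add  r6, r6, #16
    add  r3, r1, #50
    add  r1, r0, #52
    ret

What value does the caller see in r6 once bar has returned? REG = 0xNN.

REG = 0xa4

prologue: push r2 -> mem[0x78]=0x2a, sp=0x78
prologue: push r6 -> mem[0x77]=0xa4, sp=0x77
body[0] sub  r2, r5, r3 -> r2=0xe2
body[1] add  r6, r6, #16 -> r6=0xb4
body[2] add  r3, r1, #50 -> r3=0xa2
body[3] add  r1, r0, #52 -> r1=0x59
epilogue: pop r6=0xa4, sp=0x78
epilogue: pop r2=0x2a, sp=0x79
r6 is callee-saved -> restored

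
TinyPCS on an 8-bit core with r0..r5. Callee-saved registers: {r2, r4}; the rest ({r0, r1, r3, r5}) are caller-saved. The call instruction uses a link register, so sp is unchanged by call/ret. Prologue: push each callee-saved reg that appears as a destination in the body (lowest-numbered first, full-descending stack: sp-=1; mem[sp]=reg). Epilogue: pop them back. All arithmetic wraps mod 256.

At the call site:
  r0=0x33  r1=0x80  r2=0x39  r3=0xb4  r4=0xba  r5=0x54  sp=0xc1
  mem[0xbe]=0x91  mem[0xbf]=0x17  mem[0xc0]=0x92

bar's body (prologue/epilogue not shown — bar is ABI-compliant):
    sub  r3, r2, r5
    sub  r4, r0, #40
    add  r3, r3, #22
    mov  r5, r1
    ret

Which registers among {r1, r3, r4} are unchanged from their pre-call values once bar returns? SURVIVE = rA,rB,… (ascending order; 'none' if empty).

SURVIVE = r1,r4

prologue: push r4 -> mem[0xc0]=0xba, sp=0xc0
body[0] sub  r3, r2, r5 -> r3=0xe5
body[1] sub  r4, r0, #40 -> r4=0x0b
body[2] add  r3, r3, #22 -> r3=0xfb
body[3] mov  r5, r1 -> r5=0x80
epilogue: pop r4=0xba, sp=0xc1
r1: caller-saved, written=False
r3: caller-saved, written=True
r4: callee-saved, written=True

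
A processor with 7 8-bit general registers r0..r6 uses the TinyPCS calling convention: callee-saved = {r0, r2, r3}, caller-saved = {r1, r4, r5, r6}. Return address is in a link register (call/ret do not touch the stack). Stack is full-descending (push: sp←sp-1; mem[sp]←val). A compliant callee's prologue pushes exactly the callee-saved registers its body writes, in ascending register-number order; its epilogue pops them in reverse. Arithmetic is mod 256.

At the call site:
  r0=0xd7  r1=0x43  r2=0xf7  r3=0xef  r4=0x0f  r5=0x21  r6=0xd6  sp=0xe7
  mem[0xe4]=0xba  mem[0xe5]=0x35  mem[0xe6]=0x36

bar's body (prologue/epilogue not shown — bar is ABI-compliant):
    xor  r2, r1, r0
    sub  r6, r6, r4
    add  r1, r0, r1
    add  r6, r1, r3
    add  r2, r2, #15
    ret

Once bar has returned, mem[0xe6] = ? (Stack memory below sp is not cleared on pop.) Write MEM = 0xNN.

prologue: push r2 -> mem[0xe6]=0xf7, sp=0xe6
body[0] xor  r2, r1, r0 -> r2=0x94
body[1] sub  r6, r6, r4 -> r6=0xc7
body[2] add  r1, r0, r1 -> r1=0x1a
body[3] add  r6, r1, r3 -> r6=0x09
body[4] add  r2, r2, #15 -> r2=0xa3
epilogue: pop r2=0xf7, sp=0xe7
prologue pushed ['r2'] at ['0xe6']

MEM = 0xf7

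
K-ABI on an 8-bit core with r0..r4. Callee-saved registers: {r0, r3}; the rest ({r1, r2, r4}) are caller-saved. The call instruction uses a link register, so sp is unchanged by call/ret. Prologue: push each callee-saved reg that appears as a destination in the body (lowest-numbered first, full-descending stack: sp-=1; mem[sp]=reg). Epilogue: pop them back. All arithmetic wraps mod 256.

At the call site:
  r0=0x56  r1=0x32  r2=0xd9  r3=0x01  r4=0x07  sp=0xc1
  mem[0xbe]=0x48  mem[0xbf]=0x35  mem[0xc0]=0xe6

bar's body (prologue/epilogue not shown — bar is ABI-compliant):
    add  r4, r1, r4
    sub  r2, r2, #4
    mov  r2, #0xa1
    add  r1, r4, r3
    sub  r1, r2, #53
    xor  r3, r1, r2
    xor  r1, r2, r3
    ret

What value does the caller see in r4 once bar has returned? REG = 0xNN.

prologue: push r3 -> mem[0xc0]=0x01, sp=0xc0
body[0] add  r4, r1, r4 -> r4=0x39
body[1] sub  r2, r2, #4 -> r2=0xd5
body[2] mov  r2, #0xa1 -> r2=0xa1
body[3] add  r1, r4, r3 -> r1=0x3a
body[4] sub  r1, r2, #53 -> r1=0x6c
body[5] xor  r3, r1, r2 -> r3=0xcd
body[6] xor  r1, r2, r3 -> r1=0x6c
epilogue: pop r3=0x01, sp=0xc1
r4 is caller-saved -> body value

REG = 0x39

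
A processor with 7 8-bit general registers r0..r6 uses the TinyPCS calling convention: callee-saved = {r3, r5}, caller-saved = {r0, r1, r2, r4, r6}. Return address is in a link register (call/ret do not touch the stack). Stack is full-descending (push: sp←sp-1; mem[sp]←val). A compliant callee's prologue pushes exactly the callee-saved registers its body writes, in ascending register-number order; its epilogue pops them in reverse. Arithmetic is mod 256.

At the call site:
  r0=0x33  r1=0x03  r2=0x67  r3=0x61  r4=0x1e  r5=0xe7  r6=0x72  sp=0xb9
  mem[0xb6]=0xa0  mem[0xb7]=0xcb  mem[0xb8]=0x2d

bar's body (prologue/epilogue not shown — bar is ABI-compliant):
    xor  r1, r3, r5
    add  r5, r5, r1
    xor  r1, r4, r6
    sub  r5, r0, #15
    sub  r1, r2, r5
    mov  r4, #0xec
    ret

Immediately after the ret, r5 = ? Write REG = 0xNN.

prologue: push r5 → mem[0xb8]=0xe7, sp=0xb8
body[0] xor  r1, r3, r5 → r1=0x86
body[1] add  r5, r5, r1 → r5=0x6d
body[2] xor  r1, r4, r6 → r1=0x6c
body[3] sub  r5, r0, #15 → r5=0x24
body[4] sub  r1, r2, r5 → r1=0x43
body[5] mov  r4, #0xec → r4=0xec
epilogue: pop r5=0xe7, sp=0xb9
r5 is callee-saved → restored

REG = 0xe7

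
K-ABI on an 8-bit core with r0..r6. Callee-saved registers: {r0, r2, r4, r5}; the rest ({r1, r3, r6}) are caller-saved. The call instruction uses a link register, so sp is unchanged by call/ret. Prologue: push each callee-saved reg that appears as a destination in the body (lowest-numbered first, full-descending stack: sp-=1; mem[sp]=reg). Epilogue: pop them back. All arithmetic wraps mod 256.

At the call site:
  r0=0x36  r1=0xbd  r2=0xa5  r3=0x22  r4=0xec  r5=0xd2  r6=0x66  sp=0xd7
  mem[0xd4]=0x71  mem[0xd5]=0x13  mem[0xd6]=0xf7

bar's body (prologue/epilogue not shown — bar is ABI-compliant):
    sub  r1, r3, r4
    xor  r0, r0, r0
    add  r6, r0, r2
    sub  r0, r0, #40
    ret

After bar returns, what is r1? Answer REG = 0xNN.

prologue: push r0 -> mem[0xd6]=0x36, sp=0xd6
body[0] sub  r1, r3, r4 -> r1=0x36
body[1] xor  r0, r0, r0 -> r0=0x00
body[2] add  r6, r0, r2 -> r6=0xa5
body[3] sub  r0, r0, #40 -> r0=0xd8
epilogue: pop r0=0x36, sp=0xd7
r1 is caller-saved -> body value

REG = 0x36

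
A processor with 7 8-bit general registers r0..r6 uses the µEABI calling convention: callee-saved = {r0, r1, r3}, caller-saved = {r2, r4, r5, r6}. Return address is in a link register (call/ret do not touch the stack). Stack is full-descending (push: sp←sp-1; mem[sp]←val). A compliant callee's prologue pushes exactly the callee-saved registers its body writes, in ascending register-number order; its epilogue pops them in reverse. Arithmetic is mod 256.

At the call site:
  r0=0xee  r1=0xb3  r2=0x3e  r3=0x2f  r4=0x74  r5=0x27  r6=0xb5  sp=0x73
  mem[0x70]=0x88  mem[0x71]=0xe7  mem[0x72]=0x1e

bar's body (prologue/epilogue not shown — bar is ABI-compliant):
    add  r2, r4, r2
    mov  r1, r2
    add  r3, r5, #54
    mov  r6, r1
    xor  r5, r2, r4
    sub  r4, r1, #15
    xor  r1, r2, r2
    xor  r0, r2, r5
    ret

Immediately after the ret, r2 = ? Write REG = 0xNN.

prologue: push r0 -> mem[0x72]=0xee, sp=0x72
prologue: push r1 -> mem[0x71]=0xb3, sp=0x71
prologue: push r3 -> mem[0x70]=0x2f, sp=0x70
body[0] add  r2, r4, r2 -> r2=0xb2
body[1] mov  r1, r2 -> r1=0xb2
body[2] add  r3, r5, #54 -> r3=0x5d
body[3] mov  r6, r1 -> r6=0xb2
body[4] xor  r5, r2, r4 -> r5=0xc6
body[5] sub  r4, r1, #15 -> r4=0xa3
body[6] xor  r1, r2, r2 -> r1=0x00
body[7] xor  r0, r2, r5 -> r0=0x74
epilogue: pop r3=0x2f, sp=0x71
epilogue: pop r1=0xb3, sp=0x72
epilogue: pop r0=0xee, sp=0x73
r2 is caller-saved -> body value

REG = 0xb2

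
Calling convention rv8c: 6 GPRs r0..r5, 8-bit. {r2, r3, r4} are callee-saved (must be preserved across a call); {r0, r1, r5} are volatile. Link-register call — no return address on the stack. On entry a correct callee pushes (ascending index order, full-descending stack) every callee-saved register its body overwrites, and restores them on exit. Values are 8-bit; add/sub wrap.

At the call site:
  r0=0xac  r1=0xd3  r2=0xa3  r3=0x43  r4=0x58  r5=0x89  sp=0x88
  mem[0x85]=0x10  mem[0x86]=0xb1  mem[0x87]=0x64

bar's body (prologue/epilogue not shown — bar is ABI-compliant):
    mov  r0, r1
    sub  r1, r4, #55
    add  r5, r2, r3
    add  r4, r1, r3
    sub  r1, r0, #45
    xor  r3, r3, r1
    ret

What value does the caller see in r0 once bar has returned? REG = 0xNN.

prologue: push r3 → mem[0x87]=0x43, sp=0x87
prologue: push r4 → mem[0x86]=0x58, sp=0x86
body[0] mov  r0, r1 → r0=0xd3
body[1] sub  r1, r4, #55 → r1=0x21
body[2] add  r5, r2, r3 → r5=0xe6
body[3] add  r4, r1, r3 → r4=0x64
body[4] sub  r1, r0, #45 → r1=0xa6
body[5] xor  r3, r3, r1 → r3=0xe5
epilogue: pop r4=0x58, sp=0x87
epilogue: pop r3=0x43, sp=0x88
r0 is caller-saved → body value

REG = 0xd3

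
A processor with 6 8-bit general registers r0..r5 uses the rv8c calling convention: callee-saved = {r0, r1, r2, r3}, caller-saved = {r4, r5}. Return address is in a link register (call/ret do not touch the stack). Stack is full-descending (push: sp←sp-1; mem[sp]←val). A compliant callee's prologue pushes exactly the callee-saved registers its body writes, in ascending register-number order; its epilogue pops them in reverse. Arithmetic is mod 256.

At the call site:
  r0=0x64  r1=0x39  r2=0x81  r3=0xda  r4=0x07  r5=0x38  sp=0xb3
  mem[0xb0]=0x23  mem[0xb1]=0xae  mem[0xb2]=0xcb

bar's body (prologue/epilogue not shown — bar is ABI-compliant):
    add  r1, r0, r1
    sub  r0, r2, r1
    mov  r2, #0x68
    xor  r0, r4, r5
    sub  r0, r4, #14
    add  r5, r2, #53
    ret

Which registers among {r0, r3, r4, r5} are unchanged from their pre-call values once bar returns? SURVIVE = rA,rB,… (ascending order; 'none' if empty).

SURVIVE = r0,r3,r4

prologue: push r0 -> mem[0xb2]=0x64, sp=0xb2
prologue: push r1 -> mem[0xb1]=0x39, sp=0xb1
prologue: push r2 -> mem[0xb0]=0x81, sp=0xb0
body[0] add  r1, r0, r1 -> r1=0x9d
body[1] sub  r0, r2, r1 -> r0=0xe4
body[2] mov  r2, #0x68 -> r2=0x68
body[3] xor  r0, r4, r5 -> r0=0x3f
body[4] sub  r0, r4, #14 -> r0=0xf9
body[5] add  r5, r2, #53 -> r5=0x9d
epilogue: pop r2=0x81, sp=0xb1
epilogue: pop r1=0x39, sp=0xb2
epilogue: pop r0=0x64, sp=0xb3
r0: callee-saved, written=True
r3: callee-saved, written=False
r4: caller-saved, written=False
r5: caller-saved, written=True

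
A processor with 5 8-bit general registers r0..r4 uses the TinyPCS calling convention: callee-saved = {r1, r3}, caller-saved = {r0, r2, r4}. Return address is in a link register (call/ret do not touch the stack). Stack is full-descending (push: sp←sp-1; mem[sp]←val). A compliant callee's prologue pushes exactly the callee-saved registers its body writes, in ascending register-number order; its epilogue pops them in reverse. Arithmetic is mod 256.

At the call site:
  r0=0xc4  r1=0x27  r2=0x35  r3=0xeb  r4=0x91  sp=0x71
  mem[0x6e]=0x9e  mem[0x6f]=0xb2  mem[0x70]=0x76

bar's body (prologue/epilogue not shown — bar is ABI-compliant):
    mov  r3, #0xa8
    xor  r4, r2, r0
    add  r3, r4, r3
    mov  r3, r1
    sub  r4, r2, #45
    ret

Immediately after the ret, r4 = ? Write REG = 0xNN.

REG = 0x08

prologue: push r3 → mem[0x70]=0xeb, sp=0x70
body[0] mov  r3, #0xa8 → r3=0xa8
body[1] xor  r4, r2, r0 → r4=0xf1
body[2] add  r3, r4, r3 → r3=0x99
body[3] mov  r3, r1 → r3=0x27
body[4] sub  r4, r2, #45 → r4=0x08
epilogue: pop r3=0xeb, sp=0x71
r4 is caller-saved → body value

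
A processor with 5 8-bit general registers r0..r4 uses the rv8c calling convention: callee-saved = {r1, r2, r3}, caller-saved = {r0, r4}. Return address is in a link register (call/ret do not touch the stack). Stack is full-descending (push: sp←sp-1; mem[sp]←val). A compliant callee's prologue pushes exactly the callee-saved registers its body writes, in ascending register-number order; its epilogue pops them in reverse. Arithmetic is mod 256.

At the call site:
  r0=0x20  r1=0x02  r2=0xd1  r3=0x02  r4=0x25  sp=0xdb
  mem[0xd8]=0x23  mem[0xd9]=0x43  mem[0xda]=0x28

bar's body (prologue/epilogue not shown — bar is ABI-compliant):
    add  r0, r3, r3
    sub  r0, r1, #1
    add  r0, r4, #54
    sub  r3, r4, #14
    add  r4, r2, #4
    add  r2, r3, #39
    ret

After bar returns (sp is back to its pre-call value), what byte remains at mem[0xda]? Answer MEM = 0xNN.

prologue: push r2 → mem[0xda]=0xd1, sp=0xda
prologue: push r3 → mem[0xd9]=0x02, sp=0xd9
body[0] add  r0, r3, r3 → r0=0x04
body[1] sub  r0, r1, #1 → r0=0x01
body[2] add  r0, r4, #54 → r0=0x5b
body[3] sub  r3, r4, #14 → r3=0x17
body[4] add  r4, r2, #4 → r4=0xd5
body[5] add  r2, r3, #39 → r2=0x3e
epilogue: pop r3=0x02, sp=0xda
epilogue: pop r2=0xd1, sp=0xdb
prologue pushed ['r2', 'r3'] at ['0xda', '0xd9']

MEM = 0xd1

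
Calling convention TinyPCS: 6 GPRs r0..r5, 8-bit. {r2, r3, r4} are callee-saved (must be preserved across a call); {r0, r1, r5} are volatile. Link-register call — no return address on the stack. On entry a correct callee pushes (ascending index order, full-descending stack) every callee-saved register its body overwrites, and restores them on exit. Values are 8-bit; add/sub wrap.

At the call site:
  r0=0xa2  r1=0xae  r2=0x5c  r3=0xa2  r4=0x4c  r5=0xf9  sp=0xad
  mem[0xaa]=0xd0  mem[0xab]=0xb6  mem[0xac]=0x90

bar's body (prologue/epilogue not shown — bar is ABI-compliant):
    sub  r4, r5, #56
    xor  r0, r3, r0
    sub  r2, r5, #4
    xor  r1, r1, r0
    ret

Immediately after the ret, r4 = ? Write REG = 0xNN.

REG = 0x4c

prologue: push r2 -> mem[0xac]=0x5c, sp=0xac
prologue: push r4 -> mem[0xab]=0x4c, sp=0xab
body[0] sub  r4, r5, #56 -> r4=0xc1
body[1] xor  r0, r3, r0 -> r0=0x00
body[2] sub  r2, r5, #4 -> r2=0xf5
body[3] xor  r1, r1, r0 -> r1=0xae
epilogue: pop r4=0x4c, sp=0xac
epilogue: pop r2=0x5c, sp=0xad
r4 is callee-saved -> restored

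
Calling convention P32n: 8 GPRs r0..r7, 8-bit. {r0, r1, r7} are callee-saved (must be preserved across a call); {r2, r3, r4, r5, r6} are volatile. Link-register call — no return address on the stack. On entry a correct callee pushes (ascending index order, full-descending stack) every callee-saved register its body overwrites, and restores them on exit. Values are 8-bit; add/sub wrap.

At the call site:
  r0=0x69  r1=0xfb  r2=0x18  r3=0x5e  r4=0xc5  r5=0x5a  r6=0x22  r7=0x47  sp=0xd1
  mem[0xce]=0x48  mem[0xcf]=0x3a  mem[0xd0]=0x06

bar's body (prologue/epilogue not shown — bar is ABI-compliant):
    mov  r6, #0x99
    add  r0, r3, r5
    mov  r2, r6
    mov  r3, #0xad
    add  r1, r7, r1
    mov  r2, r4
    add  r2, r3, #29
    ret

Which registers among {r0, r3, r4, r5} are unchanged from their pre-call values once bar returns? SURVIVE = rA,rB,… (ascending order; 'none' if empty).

prologue: push r0 → mem[0xd0]=0x69, sp=0xd0
prologue: push r1 → mem[0xcf]=0xfb, sp=0xcf
body[0] mov  r6, #0x99 → r6=0x99
body[1] add  r0, r3, r5 → r0=0xb8
body[2] mov  r2, r6 → r2=0x99
body[3] mov  r3, #0xad → r3=0xad
body[4] add  r1, r7, r1 → r1=0x42
body[5] mov  r2, r4 → r2=0xc5
body[6] add  r2, r3, #29 → r2=0xca
epilogue: pop r1=0xfb, sp=0xd0
epilogue: pop r0=0x69, sp=0xd1
r0: callee-saved, written=True
r3: caller-saved, written=True
r4: caller-saved, written=False
r5: caller-saved, written=False

SURVIVE = r0,r4,r5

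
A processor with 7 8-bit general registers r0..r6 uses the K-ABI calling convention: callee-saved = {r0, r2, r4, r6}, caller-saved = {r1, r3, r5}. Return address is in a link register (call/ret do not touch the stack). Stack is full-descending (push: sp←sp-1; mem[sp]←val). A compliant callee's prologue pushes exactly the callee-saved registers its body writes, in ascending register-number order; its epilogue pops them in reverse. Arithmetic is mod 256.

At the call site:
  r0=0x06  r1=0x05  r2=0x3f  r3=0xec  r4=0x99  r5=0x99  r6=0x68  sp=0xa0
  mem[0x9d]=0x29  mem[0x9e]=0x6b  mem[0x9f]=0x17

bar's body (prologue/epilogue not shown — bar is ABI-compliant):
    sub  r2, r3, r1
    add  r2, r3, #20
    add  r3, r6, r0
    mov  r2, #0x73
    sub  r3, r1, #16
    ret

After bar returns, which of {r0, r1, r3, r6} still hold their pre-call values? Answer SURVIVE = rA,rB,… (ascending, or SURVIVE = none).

prologue: push r2 -> mem[0x9f]=0x3f, sp=0x9f
body[0] sub  r2, r3, r1 -> r2=0xe7
body[1] add  r2, r3, #20 -> r2=0x00
body[2] add  r3, r6, r0 -> r3=0x6e
body[3] mov  r2, #0x73 -> r2=0x73
body[4] sub  r3, r1, #16 -> r3=0xf5
epilogue: pop r2=0x3f, sp=0xa0
r0: callee-saved, written=False
r1: caller-saved, written=False
r3: caller-saved, written=True
r6: callee-saved, written=False

SURVIVE = r0,r1,r6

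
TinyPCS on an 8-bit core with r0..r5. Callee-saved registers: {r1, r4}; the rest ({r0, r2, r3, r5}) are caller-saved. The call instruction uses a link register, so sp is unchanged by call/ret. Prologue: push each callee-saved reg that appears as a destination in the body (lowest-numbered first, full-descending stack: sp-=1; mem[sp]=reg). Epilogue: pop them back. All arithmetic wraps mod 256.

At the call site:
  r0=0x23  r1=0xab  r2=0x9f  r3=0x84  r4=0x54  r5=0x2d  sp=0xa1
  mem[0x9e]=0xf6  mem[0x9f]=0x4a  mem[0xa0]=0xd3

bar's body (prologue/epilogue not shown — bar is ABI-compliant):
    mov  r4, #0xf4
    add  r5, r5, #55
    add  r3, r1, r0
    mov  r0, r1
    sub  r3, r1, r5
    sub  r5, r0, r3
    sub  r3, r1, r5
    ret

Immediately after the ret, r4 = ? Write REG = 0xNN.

REG = 0x54

prologue: push r4 -> mem[0xa0]=0x54, sp=0xa0
body[0] mov  r4, #0xf4 -> r4=0xf4
body[1] add  r5, r5, #55 -> r5=0x64
body[2] add  r3, r1, r0 -> r3=0xce
body[3] mov  r0, r1 -> r0=0xab
body[4] sub  r3, r1, r5 -> r3=0x47
body[5] sub  r5, r0, r3 -> r5=0x64
body[6] sub  r3, r1, r5 -> r3=0x47
epilogue: pop r4=0x54, sp=0xa1
r4 is callee-saved -> restored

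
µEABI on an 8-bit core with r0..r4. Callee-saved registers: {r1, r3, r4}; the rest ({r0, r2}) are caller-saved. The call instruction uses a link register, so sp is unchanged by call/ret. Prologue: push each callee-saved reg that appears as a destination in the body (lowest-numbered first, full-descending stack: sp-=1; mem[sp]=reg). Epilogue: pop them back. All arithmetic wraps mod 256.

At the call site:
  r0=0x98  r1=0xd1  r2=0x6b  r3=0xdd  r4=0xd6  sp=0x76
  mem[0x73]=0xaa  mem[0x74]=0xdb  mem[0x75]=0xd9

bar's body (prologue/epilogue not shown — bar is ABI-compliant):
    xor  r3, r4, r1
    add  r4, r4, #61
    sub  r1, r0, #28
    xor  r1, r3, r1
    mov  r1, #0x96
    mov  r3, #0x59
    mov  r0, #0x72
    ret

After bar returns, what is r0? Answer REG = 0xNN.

REG = 0x72

prologue: push r1 → mem[0x75]=0xd1, sp=0x75
prologue: push r3 → mem[0x74]=0xdd, sp=0x74
prologue: push r4 → mem[0x73]=0xd6, sp=0x73
body[0] xor  r3, r4, r1 → r3=0x07
body[1] add  r4, r4, #61 → r4=0x13
body[2] sub  r1, r0, #28 → r1=0x7c
body[3] xor  r1, r3, r1 → r1=0x7b
body[4] mov  r1, #0x96 → r1=0x96
body[5] mov  r3, #0x59 → r3=0x59
body[6] mov  r0, #0x72 → r0=0x72
epilogue: pop r4=0xd6, sp=0x74
epilogue: pop r3=0xdd, sp=0x75
epilogue: pop r1=0xd1, sp=0x76
r0 is caller-saved → body value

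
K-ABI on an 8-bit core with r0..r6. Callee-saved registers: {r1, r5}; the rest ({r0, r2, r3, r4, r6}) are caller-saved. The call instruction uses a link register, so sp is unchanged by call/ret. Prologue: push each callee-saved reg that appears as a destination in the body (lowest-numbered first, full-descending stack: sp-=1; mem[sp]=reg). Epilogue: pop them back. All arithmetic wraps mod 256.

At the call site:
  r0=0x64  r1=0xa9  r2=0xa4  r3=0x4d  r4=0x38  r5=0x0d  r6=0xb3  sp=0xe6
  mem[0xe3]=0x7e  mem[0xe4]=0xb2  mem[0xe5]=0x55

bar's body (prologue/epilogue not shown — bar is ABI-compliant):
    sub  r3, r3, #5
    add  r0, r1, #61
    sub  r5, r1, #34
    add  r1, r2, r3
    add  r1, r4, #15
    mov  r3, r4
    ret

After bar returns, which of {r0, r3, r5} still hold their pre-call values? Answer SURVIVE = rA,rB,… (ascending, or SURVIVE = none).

SURVIVE = r5

prologue: push r1 → mem[0xe5]=0xa9, sp=0xe5
prologue: push r5 → mem[0xe4]=0x0d, sp=0xe4
body[0] sub  r3, r3, #5 → r3=0x48
body[1] add  r0, r1, #61 → r0=0xe6
body[2] sub  r5, r1, #34 → r5=0x87
body[3] add  r1, r2, r3 → r1=0xec
body[4] add  r1, r4, #15 → r1=0x47
body[5] mov  r3, r4 → r3=0x38
epilogue: pop r5=0x0d, sp=0xe5
epilogue: pop r1=0xa9, sp=0xe6
r0: caller-saved, written=True
r3: caller-saved, written=True
r5: callee-saved, written=True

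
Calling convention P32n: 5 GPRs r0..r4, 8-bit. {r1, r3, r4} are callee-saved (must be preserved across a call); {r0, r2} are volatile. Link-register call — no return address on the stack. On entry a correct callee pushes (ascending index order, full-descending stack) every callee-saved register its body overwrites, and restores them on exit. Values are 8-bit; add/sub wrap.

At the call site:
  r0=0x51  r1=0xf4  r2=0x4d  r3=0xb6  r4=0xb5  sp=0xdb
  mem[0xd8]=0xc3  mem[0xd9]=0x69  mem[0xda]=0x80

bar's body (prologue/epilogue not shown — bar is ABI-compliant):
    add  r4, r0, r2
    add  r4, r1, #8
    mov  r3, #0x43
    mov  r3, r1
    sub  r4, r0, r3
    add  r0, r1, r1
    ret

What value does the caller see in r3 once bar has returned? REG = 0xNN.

prologue: push r3 → mem[0xda]=0xb6, sp=0xda
prologue: push r4 → mem[0xd9]=0xb5, sp=0xd9
body[0] add  r4, r0, r2 → r4=0x9e
body[1] add  r4, r1, #8 → r4=0xfc
body[2] mov  r3, #0x43 → r3=0x43
body[3] mov  r3, r1 → r3=0xf4
body[4] sub  r4, r0, r3 → r4=0x5d
body[5] add  r0, r1, r1 → r0=0xe8
epilogue: pop r4=0xb5, sp=0xda
epilogue: pop r3=0xb6, sp=0xdb
r3 is callee-saved → restored

REG = 0xb6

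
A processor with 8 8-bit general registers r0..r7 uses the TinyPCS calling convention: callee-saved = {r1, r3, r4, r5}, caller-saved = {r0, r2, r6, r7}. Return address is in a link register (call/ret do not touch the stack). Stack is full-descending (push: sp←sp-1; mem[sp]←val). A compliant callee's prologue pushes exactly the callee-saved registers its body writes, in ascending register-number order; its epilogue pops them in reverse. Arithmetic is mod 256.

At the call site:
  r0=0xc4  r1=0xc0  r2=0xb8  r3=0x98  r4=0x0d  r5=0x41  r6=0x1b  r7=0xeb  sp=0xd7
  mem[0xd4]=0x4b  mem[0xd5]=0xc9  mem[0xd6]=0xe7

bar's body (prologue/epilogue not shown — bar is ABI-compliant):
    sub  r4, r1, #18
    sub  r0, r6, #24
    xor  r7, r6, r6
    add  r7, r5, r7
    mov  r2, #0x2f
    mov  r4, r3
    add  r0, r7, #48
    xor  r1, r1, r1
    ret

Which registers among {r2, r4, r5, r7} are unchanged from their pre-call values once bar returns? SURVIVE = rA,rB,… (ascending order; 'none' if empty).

prologue: push r1 → mem[0xd6]=0xc0, sp=0xd6
prologue: push r4 → mem[0xd5]=0x0d, sp=0xd5
body[0] sub  r4, r1, #18 → r4=0xae
body[1] sub  r0, r6, #24 → r0=0x03
body[2] xor  r7, r6, r6 → r7=0x00
body[3] add  r7, r5, r7 → r7=0x41
body[4] mov  r2, #0x2f → r2=0x2f
body[5] mov  r4, r3 → r4=0x98
body[6] add  r0, r7, #48 → r0=0x71
body[7] xor  r1, r1, r1 → r1=0x00
epilogue: pop r4=0x0d, sp=0xd6
epilogue: pop r1=0xc0, sp=0xd7
r2: caller-saved, written=True
r4: callee-saved, written=True
r5: callee-saved, written=False
r7: caller-saved, written=True

SURVIVE = r4,r5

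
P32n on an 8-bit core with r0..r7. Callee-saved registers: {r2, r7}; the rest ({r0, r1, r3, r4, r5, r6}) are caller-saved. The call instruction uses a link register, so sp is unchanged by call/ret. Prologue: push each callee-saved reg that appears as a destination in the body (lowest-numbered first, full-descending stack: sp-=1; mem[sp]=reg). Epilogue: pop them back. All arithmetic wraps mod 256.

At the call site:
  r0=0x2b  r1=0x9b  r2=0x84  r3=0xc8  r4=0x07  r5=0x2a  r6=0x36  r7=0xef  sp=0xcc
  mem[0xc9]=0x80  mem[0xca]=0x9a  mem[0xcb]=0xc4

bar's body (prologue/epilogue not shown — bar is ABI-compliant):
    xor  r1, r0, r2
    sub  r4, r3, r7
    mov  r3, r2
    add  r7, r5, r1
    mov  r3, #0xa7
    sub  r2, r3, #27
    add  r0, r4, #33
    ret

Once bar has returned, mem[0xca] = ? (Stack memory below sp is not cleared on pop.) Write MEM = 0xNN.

prologue: push r2 → mem[0xcb]=0x84, sp=0xcb
prologue: push r7 → mem[0xca]=0xef, sp=0xca
body[0] xor  r1, r0, r2 → r1=0xaf
body[1] sub  r4, r3, r7 → r4=0xd9
body[2] mov  r3, r2 → r3=0x84
body[3] add  r7, r5, r1 → r7=0xd9
body[4] mov  r3, #0xa7 → r3=0xa7
body[5] sub  r2, r3, #27 → r2=0x8c
body[6] add  r0, r4, #33 → r0=0xfa
epilogue: pop r7=0xef, sp=0xcb
epilogue: pop r2=0x84, sp=0xcc
prologue pushed ['r2', 'r7'] at ['0xcb', '0xca']

MEM = 0xef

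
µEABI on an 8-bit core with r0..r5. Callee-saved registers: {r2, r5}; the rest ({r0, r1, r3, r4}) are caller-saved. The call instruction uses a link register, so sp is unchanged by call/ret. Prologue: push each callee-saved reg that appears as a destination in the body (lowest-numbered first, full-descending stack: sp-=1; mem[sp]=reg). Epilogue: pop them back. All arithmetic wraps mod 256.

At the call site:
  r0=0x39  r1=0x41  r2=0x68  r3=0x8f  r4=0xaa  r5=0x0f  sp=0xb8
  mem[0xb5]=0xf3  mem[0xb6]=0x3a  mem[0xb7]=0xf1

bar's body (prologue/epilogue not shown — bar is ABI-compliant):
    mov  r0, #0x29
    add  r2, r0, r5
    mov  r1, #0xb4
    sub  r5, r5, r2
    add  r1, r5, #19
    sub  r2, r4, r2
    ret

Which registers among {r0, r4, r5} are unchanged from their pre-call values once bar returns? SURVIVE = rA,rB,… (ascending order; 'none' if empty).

SURVIVE = r4,r5

prologue: push r2 → mem[0xb7]=0x68, sp=0xb7
prologue: push r5 → mem[0xb6]=0x0f, sp=0xb6
body[0] mov  r0, #0x29 → r0=0x29
body[1] add  r2, r0, r5 → r2=0x38
body[2] mov  r1, #0xb4 → r1=0xb4
body[3] sub  r5, r5, r2 → r5=0xd7
body[4] add  r1, r5, #19 → r1=0xea
body[5] sub  r2, r4, r2 → r2=0x72
epilogue: pop r5=0x0f, sp=0xb7
epilogue: pop r2=0x68, sp=0xb8
r0: caller-saved, written=True
r4: caller-saved, written=False
r5: callee-saved, written=True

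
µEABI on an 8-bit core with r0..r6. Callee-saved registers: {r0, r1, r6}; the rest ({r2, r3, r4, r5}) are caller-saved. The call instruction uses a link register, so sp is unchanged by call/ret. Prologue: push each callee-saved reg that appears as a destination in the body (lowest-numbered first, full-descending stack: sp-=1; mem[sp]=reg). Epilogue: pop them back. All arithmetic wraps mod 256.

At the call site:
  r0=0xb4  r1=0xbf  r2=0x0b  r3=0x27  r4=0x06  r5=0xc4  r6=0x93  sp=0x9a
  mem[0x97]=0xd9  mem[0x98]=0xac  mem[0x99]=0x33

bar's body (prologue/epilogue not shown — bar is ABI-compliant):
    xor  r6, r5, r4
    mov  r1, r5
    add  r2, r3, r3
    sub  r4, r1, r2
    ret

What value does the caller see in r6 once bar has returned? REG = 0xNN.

REG = 0x93

prologue: push r1 → mem[0x99]=0xbf, sp=0x99
prologue: push r6 → mem[0x98]=0x93, sp=0x98
body[0] xor  r6, r5, r4 → r6=0xc2
body[1] mov  r1, r5 → r1=0xc4
body[2] add  r2, r3, r3 → r2=0x4e
body[3] sub  r4, r1, r2 → r4=0x76
epilogue: pop r6=0x93, sp=0x99
epilogue: pop r1=0xbf, sp=0x9a
r6 is callee-saved → restored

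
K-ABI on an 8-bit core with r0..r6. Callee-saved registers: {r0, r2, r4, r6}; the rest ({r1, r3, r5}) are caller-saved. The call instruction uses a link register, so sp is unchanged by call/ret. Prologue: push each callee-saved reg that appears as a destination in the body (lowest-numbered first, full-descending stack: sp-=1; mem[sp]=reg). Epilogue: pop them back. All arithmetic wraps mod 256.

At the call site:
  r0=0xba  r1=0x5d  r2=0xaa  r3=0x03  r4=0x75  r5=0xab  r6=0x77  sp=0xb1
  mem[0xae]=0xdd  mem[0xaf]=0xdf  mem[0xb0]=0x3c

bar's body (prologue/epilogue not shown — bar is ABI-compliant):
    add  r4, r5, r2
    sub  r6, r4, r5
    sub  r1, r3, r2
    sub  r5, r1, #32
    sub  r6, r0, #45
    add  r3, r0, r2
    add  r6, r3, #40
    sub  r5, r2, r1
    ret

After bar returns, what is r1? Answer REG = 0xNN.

prologue: push r4 -> mem[0xb0]=0x75, sp=0xb0
prologue: push r6 -> mem[0xaf]=0x77, sp=0xaf
body[0] add  r4, r5, r2 -> r4=0x55
body[1] sub  r6, r4, r5 -> r6=0xaa
body[2] sub  r1, r3, r2 -> r1=0x59
body[3] sub  r5, r1, #32 -> r5=0x39
body[4] sub  r6, r0, #45 -> r6=0x8d
body[5] add  r3, r0, r2 -> r3=0x64
body[6] add  r6, r3, #40 -> r6=0x8c
body[7] sub  r5, r2, r1 -> r5=0x51
epilogue: pop r6=0x77, sp=0xb0
epilogue: pop r4=0x75, sp=0xb1
r1 is caller-saved -> body value

REG = 0x59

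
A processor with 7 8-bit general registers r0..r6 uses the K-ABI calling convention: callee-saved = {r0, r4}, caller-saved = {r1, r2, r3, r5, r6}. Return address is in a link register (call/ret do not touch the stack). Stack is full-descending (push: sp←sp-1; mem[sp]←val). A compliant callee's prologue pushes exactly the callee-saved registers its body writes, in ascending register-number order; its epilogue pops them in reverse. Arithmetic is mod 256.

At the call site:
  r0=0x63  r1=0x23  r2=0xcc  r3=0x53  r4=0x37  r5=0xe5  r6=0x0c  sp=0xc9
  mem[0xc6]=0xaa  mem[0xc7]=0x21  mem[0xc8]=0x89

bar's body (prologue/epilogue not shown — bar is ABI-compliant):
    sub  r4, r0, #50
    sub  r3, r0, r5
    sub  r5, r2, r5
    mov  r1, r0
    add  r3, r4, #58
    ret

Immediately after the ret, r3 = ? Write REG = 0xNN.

prologue: push r4 -> mem[0xc8]=0x37, sp=0xc8
body[0] sub  r4, r0, #50 -> r4=0x31
body[1] sub  r3, r0, r5 -> r3=0x7e
body[2] sub  r5, r2, r5 -> r5=0xe7
body[3] mov  r1, r0 -> r1=0x63
body[4] add  r3, r4, #58 -> r3=0x6b
epilogue: pop r4=0x37, sp=0xc9
r3 is caller-saved -> body value

REG = 0x6b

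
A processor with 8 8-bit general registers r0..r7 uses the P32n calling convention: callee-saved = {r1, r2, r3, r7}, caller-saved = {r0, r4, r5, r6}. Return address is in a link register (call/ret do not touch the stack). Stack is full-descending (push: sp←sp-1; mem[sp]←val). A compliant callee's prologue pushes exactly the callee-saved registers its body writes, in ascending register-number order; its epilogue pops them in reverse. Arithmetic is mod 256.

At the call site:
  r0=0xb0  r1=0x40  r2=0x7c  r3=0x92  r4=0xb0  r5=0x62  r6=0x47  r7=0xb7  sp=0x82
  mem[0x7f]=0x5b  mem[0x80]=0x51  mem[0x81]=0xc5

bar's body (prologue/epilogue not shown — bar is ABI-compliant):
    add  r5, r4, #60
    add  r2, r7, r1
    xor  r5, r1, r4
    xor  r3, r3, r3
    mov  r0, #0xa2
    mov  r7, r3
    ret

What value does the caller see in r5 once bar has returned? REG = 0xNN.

prologue: push r2 → mem[0x81]=0x7c, sp=0x81
prologue: push r3 → mem[0x80]=0x92, sp=0x80
prologue: push r7 → mem[0x7f]=0xb7, sp=0x7f
body[0] add  r5, r4, #60 → r5=0xec
body[1] add  r2, r7, r1 → r2=0xf7
body[2] xor  r5, r1, r4 → r5=0xf0
body[3] xor  r3, r3, r3 → r3=0x00
body[4] mov  r0, #0xa2 → r0=0xa2
body[5] mov  r7, r3 → r7=0x00
epilogue: pop r7=0xb7, sp=0x80
epilogue: pop r3=0x92, sp=0x81
epilogue: pop r2=0x7c, sp=0x82
r5 is caller-saved → body value

REG = 0xf0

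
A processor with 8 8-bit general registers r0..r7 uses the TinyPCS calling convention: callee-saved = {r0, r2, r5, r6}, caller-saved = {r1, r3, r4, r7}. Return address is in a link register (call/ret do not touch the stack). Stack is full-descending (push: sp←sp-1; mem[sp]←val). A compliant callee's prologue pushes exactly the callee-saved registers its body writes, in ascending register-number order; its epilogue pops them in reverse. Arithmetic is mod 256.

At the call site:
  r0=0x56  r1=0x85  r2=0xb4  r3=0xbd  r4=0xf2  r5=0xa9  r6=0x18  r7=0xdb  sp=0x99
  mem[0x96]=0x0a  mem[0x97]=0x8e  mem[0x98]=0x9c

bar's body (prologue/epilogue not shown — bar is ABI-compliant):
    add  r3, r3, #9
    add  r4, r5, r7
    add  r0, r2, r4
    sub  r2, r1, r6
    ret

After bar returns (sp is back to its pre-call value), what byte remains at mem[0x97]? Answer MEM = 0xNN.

prologue: push r0 → mem[0x98]=0x56, sp=0x98
prologue: push r2 → mem[0x97]=0xb4, sp=0x97
body[0] add  r3, r3, #9 → r3=0xc6
body[1] add  r4, r5, r7 → r4=0x84
body[2] add  r0, r2, r4 → r0=0x38
body[3] sub  r2, r1, r6 → r2=0x6d
epilogue: pop r2=0xb4, sp=0x98
epilogue: pop r0=0x56, sp=0x99
prologue pushed ['r0', 'r2'] at ['0x98', '0x97']

MEM = 0xb4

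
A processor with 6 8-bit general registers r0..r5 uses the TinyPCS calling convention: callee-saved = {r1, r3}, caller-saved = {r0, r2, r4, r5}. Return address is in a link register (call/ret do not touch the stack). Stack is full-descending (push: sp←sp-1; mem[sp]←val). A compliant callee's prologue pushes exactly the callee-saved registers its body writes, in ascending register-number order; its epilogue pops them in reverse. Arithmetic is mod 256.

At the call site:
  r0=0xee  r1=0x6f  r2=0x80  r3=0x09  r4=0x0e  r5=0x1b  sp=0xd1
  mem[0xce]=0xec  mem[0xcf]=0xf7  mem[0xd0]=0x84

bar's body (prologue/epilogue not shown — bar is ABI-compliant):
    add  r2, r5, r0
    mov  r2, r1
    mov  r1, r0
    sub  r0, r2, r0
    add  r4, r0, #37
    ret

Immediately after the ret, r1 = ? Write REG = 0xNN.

prologue: push r1 -> mem[0xd0]=0x6f, sp=0xd0
body[0] add  r2, r5, r0 -> r2=0x09
body[1] mov  r2, r1 -> r2=0x6f
body[2] mov  r1, r0 -> r1=0xee
body[3] sub  r0, r2, r0 -> r0=0x81
body[4] add  r4, r0, #37 -> r4=0xa6
epilogue: pop r1=0x6f, sp=0xd1
r1 is callee-saved -> restored

REG = 0x6f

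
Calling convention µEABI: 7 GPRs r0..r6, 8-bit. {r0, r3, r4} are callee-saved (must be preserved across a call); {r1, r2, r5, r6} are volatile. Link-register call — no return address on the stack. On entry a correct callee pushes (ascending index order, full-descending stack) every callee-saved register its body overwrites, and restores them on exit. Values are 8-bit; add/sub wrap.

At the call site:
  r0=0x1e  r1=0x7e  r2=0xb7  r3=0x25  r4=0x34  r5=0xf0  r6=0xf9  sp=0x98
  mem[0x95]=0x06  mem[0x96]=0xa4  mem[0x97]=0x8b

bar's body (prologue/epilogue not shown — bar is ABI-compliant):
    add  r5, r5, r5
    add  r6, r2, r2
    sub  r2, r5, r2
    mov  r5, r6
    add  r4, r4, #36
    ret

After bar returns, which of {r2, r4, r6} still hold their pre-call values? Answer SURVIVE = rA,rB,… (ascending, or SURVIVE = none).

SURVIVE = r4

prologue: push r4 → mem[0x97]=0x34, sp=0x97
body[0] add  r5, r5, r5 → r5=0xe0
body[1] add  r6, r2, r2 → r6=0x6e
body[2] sub  r2, r5, r2 → r2=0x29
body[3] mov  r5, r6 → r5=0x6e
body[4] add  r4, r4, #36 → r4=0x58
epilogue: pop r4=0x34, sp=0x98
r2: caller-saved, written=True
r4: callee-saved, written=True
r6: caller-saved, written=True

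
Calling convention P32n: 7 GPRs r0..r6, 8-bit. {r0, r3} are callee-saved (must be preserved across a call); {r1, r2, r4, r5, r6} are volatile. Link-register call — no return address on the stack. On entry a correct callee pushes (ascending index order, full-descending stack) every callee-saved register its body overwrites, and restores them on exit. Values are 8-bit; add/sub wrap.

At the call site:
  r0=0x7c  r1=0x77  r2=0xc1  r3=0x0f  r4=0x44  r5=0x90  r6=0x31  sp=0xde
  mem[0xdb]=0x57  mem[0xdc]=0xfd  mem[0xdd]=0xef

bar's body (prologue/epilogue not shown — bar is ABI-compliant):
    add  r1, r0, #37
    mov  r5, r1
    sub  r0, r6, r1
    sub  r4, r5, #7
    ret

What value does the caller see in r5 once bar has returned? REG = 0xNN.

prologue: push r0 → mem[0xdd]=0x7c, sp=0xdd
body[0] add  r1, r0, #37 → r1=0xa1
body[1] mov  r5, r1 → r5=0xa1
body[2] sub  r0, r6, r1 → r0=0x90
body[3] sub  r4, r5, #7 → r4=0x9a
epilogue: pop r0=0x7c, sp=0xde
r5 is caller-saved → body value

REG = 0xa1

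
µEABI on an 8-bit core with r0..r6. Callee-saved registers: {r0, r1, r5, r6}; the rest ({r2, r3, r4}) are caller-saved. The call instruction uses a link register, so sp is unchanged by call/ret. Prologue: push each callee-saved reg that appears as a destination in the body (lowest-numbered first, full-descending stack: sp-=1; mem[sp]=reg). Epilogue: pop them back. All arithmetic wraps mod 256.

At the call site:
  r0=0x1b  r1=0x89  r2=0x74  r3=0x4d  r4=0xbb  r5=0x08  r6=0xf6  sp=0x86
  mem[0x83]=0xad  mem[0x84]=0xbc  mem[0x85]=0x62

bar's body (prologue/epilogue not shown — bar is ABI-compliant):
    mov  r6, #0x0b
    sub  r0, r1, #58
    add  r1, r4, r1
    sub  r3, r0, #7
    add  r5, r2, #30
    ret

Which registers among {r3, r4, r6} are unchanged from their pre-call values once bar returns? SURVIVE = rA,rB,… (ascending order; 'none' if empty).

prologue: push r0 → mem[0x85]=0x1b, sp=0x85
prologue: push r1 → mem[0x84]=0x89, sp=0x84
prologue: push r5 → mem[0x83]=0x08, sp=0x83
prologue: push r6 → mem[0x82]=0xf6, sp=0x82
body[0] mov  r6, #0x0b → r6=0x0b
body[1] sub  r0, r1, #58 → r0=0x4f
body[2] add  r1, r4, r1 → r1=0x44
body[3] sub  r3, r0, #7 → r3=0x48
body[4] add  r5, r2, #30 → r5=0x92
epilogue: pop r6=0xf6, sp=0x83
epilogue: pop r5=0x08, sp=0x84
epilogue: pop r1=0x89, sp=0x85
epilogue: pop r0=0x1b, sp=0x86
r3: caller-saved, written=True
r4: caller-saved, written=False
r6: callee-saved, written=True

SURVIVE = r4,r6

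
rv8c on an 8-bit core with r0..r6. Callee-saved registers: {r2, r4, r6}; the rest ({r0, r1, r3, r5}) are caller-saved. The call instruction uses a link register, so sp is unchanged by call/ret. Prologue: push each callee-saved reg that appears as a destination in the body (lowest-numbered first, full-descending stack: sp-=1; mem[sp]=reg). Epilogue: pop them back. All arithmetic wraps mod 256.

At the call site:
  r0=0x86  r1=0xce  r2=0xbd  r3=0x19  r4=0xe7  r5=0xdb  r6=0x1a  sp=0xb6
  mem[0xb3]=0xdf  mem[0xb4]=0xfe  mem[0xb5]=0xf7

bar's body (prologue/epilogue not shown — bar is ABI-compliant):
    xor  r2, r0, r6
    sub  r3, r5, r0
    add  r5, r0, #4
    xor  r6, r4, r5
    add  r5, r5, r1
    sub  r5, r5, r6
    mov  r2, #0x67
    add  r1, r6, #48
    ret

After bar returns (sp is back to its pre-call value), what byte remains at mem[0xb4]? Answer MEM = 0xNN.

prologue: push r2 → mem[0xb5]=0xbd, sp=0xb5
prologue: push r6 → mem[0xb4]=0x1a, sp=0xb4
body[0] xor  r2, r0, r6 → r2=0x9c
body[1] sub  r3, r5, r0 → r3=0x55
body[2] add  r5, r0, #4 → r5=0x8a
body[3] xor  r6, r4, r5 → r6=0x6d
body[4] add  r5, r5, r1 → r5=0x58
body[5] sub  r5, r5, r6 → r5=0xeb
body[6] mov  r2, #0x67 → r2=0x67
body[7] add  r1, r6, #48 → r1=0x9d
epilogue: pop r6=0x1a, sp=0xb5
epilogue: pop r2=0xbd, sp=0xb6
prologue pushed ['r2', 'r6'] at ['0xb5', '0xb4']

MEM = 0x1a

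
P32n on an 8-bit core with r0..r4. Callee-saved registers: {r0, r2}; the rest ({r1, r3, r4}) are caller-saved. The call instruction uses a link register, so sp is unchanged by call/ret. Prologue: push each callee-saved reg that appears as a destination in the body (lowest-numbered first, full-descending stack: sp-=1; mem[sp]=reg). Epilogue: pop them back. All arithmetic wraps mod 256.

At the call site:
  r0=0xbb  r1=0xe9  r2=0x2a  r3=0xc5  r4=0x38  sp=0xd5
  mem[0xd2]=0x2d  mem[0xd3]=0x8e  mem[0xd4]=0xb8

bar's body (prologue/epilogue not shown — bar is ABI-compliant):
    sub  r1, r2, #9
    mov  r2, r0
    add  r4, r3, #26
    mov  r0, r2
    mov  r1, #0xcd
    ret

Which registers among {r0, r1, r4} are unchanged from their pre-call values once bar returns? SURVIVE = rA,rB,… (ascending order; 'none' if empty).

prologue: push r0 -> mem[0xd4]=0xbb, sp=0xd4
prologue: push r2 -> mem[0xd3]=0x2a, sp=0xd3
body[0] sub  r1, r2, #9 -> r1=0x21
body[1] mov  r2, r0 -> r2=0xbb
body[2] add  r4, r3, #26 -> r4=0xdf
body[3] mov  r0, r2 -> r0=0xbb
body[4] mov  r1, #0xcd -> r1=0xcd
epilogue: pop r2=0x2a, sp=0xd4
epilogue: pop r0=0xbb, sp=0xd5
r0: callee-saved, written=True
r1: caller-saved, written=True
r4: caller-saved, written=True

SURVIVE = r0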